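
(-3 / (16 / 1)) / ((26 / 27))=-81 / 416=-0.19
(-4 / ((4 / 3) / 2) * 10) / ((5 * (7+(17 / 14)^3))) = -32928 / 24121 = -1.37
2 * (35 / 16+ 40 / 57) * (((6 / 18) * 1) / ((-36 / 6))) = -2635 / 8208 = -0.32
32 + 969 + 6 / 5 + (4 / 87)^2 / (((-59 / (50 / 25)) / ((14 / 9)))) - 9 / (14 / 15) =279245727221 / 281339730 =992.56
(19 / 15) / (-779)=-1 / 615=-0.00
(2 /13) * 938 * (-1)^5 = -1876 /13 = -144.31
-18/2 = -9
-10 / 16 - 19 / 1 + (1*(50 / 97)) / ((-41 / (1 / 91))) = -56819799 / 2895256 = -19.63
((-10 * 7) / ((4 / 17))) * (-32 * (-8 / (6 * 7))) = -5440 / 3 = -1813.33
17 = 17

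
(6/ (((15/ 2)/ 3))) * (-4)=-48/ 5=-9.60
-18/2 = -9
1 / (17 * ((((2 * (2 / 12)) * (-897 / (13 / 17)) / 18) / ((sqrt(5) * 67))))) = -1206 * sqrt(5) / 6647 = -0.41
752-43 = 709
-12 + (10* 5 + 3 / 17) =649 / 17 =38.18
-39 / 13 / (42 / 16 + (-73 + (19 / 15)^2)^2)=-1215000 / 2065479893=-0.00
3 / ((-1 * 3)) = -1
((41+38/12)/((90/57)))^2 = 1014049/1296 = 782.45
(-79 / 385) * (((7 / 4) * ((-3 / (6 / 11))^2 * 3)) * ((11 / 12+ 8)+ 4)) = -26939 / 64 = -420.92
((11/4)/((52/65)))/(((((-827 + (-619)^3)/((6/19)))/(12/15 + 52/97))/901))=-267597/48568678522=-0.00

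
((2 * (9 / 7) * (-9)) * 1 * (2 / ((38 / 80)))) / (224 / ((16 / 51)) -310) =-3240 / 13433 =-0.24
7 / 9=0.78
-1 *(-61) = 61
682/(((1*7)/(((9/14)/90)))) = 341/490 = 0.70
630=630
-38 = -38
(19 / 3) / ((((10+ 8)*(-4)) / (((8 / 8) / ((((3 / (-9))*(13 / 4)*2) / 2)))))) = 19 / 234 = 0.08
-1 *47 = -47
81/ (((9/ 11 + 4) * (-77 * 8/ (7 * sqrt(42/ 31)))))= -81 * sqrt(1302)/ 13144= -0.22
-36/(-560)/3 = 0.02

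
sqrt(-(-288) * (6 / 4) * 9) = 36 * sqrt(3) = 62.35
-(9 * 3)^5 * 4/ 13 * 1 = -57395628/ 13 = -4415048.31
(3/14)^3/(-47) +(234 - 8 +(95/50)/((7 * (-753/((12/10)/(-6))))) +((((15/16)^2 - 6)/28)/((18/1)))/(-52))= 7304135305016161/32319174451200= 226.00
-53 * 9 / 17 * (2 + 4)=-2862 / 17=-168.35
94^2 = 8836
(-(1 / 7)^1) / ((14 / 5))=-0.05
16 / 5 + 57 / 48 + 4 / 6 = 1213 / 240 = 5.05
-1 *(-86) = 86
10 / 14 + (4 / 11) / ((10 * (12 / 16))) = 881 / 1155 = 0.76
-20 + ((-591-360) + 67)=-904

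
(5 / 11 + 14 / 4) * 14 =609 / 11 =55.36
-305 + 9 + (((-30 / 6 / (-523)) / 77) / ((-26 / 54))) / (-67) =-10382508001 / 35076041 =-296.00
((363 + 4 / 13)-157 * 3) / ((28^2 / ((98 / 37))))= -175 / 481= -0.36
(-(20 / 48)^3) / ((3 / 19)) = -2375 / 5184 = -0.46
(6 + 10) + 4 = 20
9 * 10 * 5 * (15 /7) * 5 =33750 /7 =4821.43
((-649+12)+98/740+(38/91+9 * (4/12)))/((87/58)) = -21328261/50505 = -422.30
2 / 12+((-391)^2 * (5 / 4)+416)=2298209 / 12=191517.42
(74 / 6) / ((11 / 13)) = 14.58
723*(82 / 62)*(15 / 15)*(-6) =-177858 / 31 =-5737.35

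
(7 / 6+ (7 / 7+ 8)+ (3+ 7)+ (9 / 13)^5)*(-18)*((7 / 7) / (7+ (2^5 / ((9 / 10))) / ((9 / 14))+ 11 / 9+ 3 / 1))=-11003221521 / 2000897977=-5.50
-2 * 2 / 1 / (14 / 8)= -16 / 7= -2.29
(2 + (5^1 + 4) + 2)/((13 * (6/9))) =3/2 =1.50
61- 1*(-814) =875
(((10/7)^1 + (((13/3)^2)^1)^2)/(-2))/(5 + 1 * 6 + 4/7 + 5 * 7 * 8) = -200737/330642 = -0.61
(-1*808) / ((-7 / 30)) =24240 / 7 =3462.86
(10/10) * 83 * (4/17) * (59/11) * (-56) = -1096928/187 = -5865.93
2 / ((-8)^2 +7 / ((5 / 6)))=5 / 181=0.03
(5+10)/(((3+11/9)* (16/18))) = 1215/304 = 4.00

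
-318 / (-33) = 9.64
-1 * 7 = -7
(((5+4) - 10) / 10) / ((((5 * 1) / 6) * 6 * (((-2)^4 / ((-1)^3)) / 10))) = 1 / 80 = 0.01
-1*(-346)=346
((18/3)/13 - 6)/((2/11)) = -396/13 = -30.46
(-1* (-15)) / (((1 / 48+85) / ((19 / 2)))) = 6840 / 4081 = 1.68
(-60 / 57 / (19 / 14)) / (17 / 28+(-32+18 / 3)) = 7840 / 256671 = 0.03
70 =70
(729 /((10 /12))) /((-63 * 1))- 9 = -801 /35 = -22.89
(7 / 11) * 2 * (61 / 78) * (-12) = -1708 / 143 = -11.94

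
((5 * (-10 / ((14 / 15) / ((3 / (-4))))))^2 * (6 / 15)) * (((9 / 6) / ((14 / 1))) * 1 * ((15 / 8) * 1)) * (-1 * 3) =-34171875 / 87808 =-389.17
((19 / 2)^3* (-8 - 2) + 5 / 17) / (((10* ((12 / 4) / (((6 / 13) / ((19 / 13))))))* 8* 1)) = -116599 / 10336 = -11.28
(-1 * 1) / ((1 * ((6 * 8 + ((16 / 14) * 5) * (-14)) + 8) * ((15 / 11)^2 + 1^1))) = 121 / 8304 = 0.01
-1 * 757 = -757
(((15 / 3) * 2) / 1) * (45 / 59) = 450 / 59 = 7.63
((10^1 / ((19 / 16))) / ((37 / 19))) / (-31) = -160 / 1147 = -0.14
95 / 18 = 5.28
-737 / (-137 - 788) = 737 / 925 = 0.80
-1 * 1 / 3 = -1 / 3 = -0.33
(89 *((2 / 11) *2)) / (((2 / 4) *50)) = 356 / 275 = 1.29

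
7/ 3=2.33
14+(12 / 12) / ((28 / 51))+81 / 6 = 29.32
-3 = -3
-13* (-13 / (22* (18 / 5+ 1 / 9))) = 7605 / 3674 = 2.07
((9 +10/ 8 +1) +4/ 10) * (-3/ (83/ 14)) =-5.90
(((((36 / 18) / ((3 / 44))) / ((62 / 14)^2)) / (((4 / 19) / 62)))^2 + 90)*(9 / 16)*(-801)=-672370496253 / 7688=-87457140.51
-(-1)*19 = 19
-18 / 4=-9 / 2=-4.50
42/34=21/17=1.24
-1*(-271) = 271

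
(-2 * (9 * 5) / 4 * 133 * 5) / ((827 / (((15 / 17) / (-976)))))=448875 / 27443168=0.02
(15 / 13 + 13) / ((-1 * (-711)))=184 / 9243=0.02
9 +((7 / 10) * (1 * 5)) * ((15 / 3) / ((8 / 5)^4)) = 11.67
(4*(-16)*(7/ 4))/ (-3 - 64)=1.67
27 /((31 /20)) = 540 /31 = 17.42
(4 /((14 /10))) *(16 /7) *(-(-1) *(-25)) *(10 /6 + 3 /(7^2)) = -282.10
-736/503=-1.46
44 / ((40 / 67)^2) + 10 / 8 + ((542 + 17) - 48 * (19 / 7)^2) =6469271 / 19600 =330.06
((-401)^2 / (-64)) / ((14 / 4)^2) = -160801 / 784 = -205.10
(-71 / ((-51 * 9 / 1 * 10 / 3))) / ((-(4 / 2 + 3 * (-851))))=71 / 3903030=0.00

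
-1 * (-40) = 40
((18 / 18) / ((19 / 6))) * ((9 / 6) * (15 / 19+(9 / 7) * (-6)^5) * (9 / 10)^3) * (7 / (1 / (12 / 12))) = -8723446551 / 361000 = -24164.67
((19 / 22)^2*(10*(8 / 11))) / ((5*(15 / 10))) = 2888 / 3993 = 0.72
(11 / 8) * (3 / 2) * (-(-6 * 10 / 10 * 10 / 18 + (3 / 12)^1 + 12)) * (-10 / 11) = 535 / 32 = 16.72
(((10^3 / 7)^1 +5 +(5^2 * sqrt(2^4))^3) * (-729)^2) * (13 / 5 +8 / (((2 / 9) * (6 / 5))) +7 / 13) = 1602850437450198 / 91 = 17613741070881.30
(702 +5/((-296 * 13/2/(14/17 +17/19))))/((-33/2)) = -3930239/92378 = -42.55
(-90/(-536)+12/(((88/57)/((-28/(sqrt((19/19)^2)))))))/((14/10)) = -3205485/20636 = -155.33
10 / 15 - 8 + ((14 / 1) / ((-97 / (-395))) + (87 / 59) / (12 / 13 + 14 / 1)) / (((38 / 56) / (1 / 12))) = -69577 / 217474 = -0.32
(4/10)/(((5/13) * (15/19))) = 494/375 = 1.32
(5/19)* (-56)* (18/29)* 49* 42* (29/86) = -5186160/817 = -6347.81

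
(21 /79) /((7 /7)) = 21 /79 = 0.27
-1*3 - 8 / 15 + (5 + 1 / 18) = 137 / 90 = 1.52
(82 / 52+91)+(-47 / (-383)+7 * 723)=51320541 / 9958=5153.70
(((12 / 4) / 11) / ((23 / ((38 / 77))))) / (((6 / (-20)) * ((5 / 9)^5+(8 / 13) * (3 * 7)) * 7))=-0.00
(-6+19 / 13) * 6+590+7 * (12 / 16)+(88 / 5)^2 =1141113 / 1300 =877.78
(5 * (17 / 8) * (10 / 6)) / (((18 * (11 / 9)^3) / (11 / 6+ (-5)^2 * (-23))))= -13154175 / 42592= -308.84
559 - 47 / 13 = 7220 / 13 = 555.38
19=19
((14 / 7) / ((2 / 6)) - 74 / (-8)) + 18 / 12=67 / 4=16.75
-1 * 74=-74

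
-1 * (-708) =708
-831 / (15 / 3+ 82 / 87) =-72297 / 517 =-139.84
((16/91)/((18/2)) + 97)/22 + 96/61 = 6576727/1099098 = 5.98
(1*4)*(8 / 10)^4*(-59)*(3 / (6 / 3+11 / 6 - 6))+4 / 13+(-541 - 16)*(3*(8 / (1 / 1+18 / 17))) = -361661084 / 56875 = -6358.88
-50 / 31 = -1.61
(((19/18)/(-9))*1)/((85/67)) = -1273/13770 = -0.09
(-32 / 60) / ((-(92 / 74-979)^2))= 0.00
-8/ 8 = -1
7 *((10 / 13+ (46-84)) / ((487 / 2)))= -6776 / 6331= -1.07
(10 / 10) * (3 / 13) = 3 / 13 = 0.23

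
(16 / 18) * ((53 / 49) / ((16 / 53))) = 3.18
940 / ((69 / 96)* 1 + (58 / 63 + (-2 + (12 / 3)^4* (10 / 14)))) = 270720 / 52559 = 5.15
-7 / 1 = -7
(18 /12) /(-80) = -3 /160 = -0.02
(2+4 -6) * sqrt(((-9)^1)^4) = 0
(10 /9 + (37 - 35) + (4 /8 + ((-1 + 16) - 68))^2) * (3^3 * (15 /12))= 1490055 /16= 93128.44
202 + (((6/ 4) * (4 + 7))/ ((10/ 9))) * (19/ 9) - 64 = 3387/ 20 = 169.35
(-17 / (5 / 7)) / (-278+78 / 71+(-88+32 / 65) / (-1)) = 109837 / 874052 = 0.13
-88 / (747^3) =-88 / 416832723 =-0.00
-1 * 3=-3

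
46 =46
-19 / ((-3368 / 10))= 95 / 1684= 0.06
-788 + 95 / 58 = -786.36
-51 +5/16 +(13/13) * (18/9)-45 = -1499/16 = -93.69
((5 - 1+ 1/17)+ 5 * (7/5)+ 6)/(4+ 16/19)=2755/782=3.52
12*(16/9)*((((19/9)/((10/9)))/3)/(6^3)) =76/1215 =0.06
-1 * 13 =-13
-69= -69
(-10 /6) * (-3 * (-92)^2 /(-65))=-8464 /13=-651.08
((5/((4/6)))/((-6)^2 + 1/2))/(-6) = -5/146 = -0.03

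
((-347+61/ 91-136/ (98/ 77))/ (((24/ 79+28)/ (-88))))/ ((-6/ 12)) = -143350240/ 50869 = -2818.03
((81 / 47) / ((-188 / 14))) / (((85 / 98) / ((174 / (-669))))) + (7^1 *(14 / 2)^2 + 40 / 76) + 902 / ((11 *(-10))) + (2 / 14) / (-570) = 11205714388741 / 33413532810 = 335.36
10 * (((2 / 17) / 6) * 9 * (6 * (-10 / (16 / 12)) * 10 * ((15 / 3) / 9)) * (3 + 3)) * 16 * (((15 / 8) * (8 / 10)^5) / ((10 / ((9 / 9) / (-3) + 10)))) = -2138112 / 85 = -25154.26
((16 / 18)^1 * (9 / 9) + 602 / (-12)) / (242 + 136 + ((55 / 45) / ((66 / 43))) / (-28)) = -74508 / 571493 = -0.13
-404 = -404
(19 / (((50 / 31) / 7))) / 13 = 4123 / 650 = 6.34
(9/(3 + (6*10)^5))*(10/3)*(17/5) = 34/259200001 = 0.00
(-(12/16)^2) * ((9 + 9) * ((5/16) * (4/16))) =-405/512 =-0.79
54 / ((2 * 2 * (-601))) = -27 / 1202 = -0.02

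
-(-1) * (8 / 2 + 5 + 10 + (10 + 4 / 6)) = 89 / 3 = 29.67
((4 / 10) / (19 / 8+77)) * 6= 96 / 3175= 0.03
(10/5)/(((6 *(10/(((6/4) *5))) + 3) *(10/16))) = 16/55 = 0.29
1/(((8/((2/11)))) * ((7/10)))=5/154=0.03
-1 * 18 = -18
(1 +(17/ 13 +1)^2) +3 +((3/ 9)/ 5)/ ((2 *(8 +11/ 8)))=1773676/ 190125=9.33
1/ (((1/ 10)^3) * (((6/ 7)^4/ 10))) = 1500625/ 81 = 18526.23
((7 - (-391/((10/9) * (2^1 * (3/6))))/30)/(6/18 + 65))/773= 5619/15150800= 0.00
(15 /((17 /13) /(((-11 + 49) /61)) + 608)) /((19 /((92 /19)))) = 11960 /1908797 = 0.01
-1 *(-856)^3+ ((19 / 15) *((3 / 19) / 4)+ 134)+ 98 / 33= 413966620993 / 660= 627222153.02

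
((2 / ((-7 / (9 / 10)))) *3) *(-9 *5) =243 / 7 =34.71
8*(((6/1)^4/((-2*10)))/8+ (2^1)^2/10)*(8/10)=-1232/25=-49.28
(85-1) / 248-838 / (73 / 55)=-2856047 / 4526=-631.03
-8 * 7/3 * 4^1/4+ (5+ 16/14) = -263/21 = -12.52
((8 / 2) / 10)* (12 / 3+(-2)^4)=8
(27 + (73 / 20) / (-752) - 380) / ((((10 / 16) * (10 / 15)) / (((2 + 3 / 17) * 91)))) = -53628158493 / 319600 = -167797.74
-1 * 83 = -83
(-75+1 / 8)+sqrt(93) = -599 / 8+sqrt(93) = -65.23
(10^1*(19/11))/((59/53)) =10070/649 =15.52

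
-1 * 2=-2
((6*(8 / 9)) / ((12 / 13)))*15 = 260 / 3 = 86.67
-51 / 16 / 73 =-51 / 1168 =-0.04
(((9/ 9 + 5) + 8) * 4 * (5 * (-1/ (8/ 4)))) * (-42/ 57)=1960/ 19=103.16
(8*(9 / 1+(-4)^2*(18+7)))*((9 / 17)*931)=27416088 / 17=1612711.06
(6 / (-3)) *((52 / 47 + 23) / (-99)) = 206 / 423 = 0.49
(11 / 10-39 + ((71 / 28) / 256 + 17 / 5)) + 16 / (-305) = -75518313 / 2186240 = -34.54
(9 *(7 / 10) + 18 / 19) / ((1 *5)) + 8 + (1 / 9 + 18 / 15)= 92003 / 8550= 10.76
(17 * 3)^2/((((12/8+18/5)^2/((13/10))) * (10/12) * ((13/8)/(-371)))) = -35616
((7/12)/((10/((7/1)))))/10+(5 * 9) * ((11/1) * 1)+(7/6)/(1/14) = 613649/1200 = 511.37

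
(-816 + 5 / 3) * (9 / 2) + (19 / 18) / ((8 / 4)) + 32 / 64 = -131885 / 36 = -3663.47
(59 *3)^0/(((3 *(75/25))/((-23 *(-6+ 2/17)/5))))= 3.01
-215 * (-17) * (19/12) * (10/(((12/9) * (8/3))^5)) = 6834429675/67108864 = 101.84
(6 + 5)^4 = 14641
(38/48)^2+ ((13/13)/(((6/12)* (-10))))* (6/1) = -1651/2880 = -0.57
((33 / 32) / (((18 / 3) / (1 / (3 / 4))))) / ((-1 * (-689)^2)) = -11 / 22786608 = -0.00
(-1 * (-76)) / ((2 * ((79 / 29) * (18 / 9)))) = 551 / 79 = 6.97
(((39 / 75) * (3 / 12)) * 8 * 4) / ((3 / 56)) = 5824 / 75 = 77.65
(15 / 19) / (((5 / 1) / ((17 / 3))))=17 / 19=0.89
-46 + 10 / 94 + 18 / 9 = -2063 / 47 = -43.89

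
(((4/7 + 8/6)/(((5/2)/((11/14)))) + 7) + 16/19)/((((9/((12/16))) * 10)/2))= 4715/33516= 0.14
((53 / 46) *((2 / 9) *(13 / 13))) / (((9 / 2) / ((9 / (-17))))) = -106 / 3519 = -0.03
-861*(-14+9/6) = 21525/2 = 10762.50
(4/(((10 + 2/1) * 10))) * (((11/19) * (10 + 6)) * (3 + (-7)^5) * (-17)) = 25138784/285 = 88206.26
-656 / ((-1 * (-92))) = -164 / 23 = -7.13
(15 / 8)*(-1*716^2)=-961230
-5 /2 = -2.50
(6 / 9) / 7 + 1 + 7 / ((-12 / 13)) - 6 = -12.49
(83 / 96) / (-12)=-83 / 1152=-0.07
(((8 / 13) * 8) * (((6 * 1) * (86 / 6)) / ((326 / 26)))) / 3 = 5504 / 489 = 11.26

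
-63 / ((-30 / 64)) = 134.40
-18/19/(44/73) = -657/418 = -1.57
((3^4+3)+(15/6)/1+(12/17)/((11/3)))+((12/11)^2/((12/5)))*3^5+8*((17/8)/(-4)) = 1669777/8228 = 202.94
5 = 5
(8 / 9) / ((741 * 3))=8 / 20007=0.00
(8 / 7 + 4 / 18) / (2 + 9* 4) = 43 / 1197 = 0.04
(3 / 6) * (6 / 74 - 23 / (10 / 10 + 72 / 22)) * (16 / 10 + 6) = -35036 / 1739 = -20.15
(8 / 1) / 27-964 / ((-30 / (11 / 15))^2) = -14161 / 50625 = -0.28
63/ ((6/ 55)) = 1155/ 2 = 577.50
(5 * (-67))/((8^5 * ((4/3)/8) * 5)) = -201/16384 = -0.01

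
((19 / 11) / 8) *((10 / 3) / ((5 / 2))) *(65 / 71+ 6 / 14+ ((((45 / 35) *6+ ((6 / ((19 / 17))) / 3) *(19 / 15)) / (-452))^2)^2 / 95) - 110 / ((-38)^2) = 52090925746541954886791 / 167629504284631840893750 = 0.31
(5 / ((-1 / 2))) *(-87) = 870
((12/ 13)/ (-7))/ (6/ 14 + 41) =-6/ 1885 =-0.00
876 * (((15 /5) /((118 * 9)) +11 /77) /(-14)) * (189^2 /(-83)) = 3923.08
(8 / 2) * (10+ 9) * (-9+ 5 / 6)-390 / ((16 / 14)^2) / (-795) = -3156041 / 5088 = -620.29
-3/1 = -3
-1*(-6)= 6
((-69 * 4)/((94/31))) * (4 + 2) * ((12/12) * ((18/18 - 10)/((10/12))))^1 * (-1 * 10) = -2772144/47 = -58981.79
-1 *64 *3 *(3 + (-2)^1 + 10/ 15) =-320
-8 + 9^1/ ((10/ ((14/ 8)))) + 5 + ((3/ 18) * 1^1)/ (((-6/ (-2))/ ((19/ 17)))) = -8341/ 6120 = -1.36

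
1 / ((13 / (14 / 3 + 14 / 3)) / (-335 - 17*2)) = -3444 / 13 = -264.92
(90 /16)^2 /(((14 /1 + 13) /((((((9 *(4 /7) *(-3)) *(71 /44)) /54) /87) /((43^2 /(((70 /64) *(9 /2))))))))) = -79875 /4831895552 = -0.00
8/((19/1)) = 8/19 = 0.42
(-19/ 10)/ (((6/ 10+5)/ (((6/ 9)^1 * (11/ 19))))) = -11/ 84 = -0.13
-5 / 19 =-0.26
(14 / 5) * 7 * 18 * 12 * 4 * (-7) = -592704 / 5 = -118540.80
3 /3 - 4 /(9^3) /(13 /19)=9401 /9477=0.99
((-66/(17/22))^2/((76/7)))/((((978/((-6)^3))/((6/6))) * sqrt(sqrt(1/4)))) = -132823152 * sqrt(2)/895033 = -209.87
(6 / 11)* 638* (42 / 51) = 4872 / 17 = 286.59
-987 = -987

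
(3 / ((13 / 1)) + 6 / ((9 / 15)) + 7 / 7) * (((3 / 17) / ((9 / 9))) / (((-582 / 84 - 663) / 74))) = -453768 / 2072759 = -0.22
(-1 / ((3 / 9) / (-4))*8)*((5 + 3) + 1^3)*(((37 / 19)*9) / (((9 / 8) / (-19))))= -255744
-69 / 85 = -0.81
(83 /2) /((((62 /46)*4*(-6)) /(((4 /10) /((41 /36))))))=-5727 /12710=-0.45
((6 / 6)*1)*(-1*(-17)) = 17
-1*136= -136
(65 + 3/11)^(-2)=0.00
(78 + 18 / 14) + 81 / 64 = 36087 / 448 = 80.55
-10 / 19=-0.53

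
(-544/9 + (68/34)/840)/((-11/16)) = 304628/3465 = 87.92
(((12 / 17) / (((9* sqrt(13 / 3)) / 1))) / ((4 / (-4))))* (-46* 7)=1288* sqrt(39) / 663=12.13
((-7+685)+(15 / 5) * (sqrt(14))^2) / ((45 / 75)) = 1200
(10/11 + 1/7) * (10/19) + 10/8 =10555/5852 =1.80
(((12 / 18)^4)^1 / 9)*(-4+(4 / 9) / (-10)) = -2912 / 32805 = -0.09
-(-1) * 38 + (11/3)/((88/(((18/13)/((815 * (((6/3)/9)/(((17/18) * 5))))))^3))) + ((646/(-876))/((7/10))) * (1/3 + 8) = 81833312710047653/2800504363535424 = 29.22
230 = 230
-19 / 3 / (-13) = 0.49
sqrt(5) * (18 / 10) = 9 * sqrt(5) / 5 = 4.02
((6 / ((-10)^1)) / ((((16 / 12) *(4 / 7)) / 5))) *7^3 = -21609 / 16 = -1350.56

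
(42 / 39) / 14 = 0.08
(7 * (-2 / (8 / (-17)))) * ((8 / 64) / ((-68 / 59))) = -413 / 128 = -3.23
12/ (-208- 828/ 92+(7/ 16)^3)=-16384/ 296163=-0.06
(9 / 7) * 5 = 45 / 7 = 6.43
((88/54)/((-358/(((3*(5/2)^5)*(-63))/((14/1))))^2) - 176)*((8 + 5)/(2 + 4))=-262571895443/787439616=-333.45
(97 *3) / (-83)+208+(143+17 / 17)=28925 / 83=348.49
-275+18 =-257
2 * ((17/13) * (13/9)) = 34/9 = 3.78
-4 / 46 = -2 / 23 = -0.09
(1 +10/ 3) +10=43/ 3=14.33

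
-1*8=-8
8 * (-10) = -80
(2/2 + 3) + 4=8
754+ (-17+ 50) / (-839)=632573 / 839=753.96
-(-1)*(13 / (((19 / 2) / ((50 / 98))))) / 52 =25 / 1862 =0.01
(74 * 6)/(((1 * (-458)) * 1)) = -222/229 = -0.97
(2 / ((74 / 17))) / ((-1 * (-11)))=17 / 407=0.04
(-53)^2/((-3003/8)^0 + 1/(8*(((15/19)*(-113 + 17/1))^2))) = 46597939200/16589161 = 2808.94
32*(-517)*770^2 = -9808937600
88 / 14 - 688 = -4772 / 7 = -681.71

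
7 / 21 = 1 / 3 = 0.33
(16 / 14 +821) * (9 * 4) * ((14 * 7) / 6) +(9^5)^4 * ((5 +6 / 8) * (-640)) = -44740208889329497504260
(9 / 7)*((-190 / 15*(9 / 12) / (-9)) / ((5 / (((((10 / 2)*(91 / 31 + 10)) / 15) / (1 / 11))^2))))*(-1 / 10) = -369681499 / 6054300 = -61.06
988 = 988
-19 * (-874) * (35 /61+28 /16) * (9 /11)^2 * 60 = 11439956430 /7381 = 1549919.58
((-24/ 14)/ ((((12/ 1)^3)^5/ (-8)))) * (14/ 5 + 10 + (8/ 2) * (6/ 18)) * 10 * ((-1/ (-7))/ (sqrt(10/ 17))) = 53 * sqrt(170)/ 29490002232606720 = 0.00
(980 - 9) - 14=957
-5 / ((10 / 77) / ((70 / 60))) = -539 / 12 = -44.92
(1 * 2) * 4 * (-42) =-336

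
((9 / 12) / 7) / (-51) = -1 / 476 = -0.00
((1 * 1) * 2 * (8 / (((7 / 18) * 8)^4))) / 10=6561 / 384160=0.02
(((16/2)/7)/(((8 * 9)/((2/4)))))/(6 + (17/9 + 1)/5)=5/4144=0.00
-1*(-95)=95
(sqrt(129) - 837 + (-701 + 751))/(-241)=787/241 - sqrt(129)/241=3.22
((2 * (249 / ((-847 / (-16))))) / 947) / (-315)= -2656 / 84221445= -0.00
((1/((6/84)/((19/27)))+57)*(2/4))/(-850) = -361/9180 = -0.04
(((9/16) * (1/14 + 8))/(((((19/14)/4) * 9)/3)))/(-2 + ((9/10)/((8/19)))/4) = -3.04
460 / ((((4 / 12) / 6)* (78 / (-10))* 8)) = -1725 / 13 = -132.69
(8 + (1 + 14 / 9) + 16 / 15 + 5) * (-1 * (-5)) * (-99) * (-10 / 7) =11754.29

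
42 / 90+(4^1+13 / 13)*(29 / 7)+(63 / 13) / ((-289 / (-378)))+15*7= 52276963 / 394485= 132.52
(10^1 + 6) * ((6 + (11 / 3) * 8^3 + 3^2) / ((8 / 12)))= 45416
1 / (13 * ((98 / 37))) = 37 / 1274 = 0.03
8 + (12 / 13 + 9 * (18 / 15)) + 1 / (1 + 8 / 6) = 9169 / 455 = 20.15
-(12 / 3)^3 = -64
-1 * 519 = -519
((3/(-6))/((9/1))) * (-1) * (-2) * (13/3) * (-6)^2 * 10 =-520/3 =-173.33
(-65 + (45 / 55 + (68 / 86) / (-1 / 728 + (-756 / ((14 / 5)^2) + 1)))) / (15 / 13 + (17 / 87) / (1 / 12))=-795218769462 / 43343301551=-18.35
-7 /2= -3.50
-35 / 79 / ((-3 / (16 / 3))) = 560 / 711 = 0.79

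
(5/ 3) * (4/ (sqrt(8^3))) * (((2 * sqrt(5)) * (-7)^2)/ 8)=245 * sqrt(10)/ 96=8.07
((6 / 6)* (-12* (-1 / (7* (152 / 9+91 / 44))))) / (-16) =-297 / 52549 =-0.01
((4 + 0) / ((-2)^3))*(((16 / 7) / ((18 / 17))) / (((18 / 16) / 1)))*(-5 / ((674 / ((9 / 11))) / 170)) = 231200 / 233541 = 0.99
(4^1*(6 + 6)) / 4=12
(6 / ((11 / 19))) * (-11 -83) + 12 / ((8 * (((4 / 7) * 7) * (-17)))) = -1457409 / 1496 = -974.20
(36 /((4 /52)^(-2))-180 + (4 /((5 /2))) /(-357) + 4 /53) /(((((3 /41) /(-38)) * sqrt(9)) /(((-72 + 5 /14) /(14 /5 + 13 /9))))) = -132061732146676 /251485689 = -525126.23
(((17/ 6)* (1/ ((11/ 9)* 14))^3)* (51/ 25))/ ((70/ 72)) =1896129/ 1597865500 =0.00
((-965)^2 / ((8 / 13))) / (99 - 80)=12105925 / 152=79644.24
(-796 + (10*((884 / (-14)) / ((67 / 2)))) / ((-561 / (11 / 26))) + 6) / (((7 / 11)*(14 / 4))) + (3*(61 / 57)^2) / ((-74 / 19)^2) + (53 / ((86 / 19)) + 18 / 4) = -1830378022007 / 5411290108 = -338.25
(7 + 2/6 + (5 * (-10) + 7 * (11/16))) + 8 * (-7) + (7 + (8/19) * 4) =-85.17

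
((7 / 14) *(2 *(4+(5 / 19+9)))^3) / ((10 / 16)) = 512096256 / 34295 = 14932.10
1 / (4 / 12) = 3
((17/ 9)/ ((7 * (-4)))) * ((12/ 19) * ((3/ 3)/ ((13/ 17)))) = -289/ 5187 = -0.06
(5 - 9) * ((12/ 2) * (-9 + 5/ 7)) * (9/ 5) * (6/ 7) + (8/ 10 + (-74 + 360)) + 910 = 368384/ 245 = 1503.61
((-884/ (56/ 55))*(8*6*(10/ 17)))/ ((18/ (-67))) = 1916200/ 21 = 91247.62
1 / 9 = 0.11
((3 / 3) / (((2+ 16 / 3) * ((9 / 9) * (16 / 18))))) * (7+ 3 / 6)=405 / 352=1.15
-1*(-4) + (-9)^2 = 85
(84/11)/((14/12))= 72/11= 6.55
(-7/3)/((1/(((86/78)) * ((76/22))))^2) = -18689692/552123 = -33.85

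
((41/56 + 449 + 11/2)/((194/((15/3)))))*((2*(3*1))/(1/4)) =382395/1358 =281.59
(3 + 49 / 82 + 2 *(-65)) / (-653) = 10365 / 53546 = 0.19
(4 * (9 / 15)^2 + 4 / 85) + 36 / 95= 15068 / 8075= 1.87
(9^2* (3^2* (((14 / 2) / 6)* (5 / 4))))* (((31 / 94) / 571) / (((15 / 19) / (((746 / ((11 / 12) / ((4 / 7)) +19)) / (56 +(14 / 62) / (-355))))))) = 1175034025710 / 2336712913927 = 0.50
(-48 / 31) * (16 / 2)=-384 / 31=-12.39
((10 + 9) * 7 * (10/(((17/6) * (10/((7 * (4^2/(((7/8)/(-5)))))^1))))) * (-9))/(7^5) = 656640/40817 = 16.09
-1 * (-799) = 799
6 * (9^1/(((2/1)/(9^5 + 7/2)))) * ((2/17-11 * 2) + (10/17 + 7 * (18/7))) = -89287380/17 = -5252198.82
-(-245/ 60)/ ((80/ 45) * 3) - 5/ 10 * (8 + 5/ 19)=-4093/ 1216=-3.37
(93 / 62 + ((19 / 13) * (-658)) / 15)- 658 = -281039 / 390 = -720.61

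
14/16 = 7/8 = 0.88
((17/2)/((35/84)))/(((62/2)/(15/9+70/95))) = 4658/2945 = 1.58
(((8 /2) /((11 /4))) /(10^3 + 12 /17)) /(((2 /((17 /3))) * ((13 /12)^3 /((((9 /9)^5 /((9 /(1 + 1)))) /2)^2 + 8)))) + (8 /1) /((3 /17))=3814469656 /84094569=45.36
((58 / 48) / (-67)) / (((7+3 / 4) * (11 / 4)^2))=-232 / 753951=-0.00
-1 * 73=-73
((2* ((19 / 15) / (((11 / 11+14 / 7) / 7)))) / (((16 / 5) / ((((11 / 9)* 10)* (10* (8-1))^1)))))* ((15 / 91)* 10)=914375 / 351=2605.06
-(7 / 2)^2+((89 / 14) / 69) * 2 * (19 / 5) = -111571 / 9660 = -11.55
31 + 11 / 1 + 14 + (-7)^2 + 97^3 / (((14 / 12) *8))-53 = 2739475 / 28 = 97838.39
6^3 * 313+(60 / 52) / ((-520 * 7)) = 639842109 / 9464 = 67608.00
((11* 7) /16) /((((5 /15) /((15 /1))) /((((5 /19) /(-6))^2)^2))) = 240625 /300259584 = 0.00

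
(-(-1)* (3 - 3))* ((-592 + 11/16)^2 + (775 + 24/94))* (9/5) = 0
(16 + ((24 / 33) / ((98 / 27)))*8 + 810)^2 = 198985582084 / 290521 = 684926.67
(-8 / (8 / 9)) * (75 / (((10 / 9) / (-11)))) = 13365 / 2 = 6682.50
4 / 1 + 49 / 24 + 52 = 1393 / 24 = 58.04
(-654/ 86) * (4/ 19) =-1308/ 817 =-1.60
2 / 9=0.22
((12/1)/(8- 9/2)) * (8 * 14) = 384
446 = 446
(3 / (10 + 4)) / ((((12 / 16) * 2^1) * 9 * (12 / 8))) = 2 / 189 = 0.01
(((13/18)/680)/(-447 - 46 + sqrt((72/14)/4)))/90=-2639/110246443200 - 13* sqrt(7)/624729844800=-0.00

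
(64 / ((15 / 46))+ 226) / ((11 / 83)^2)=43634926 / 1815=24041.28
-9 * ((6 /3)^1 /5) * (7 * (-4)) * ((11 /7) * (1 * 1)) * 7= 5544 /5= 1108.80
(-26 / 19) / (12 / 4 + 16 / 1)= -26 / 361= -0.07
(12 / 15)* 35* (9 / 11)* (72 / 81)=224 / 11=20.36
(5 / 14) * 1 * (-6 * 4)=-60 / 7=-8.57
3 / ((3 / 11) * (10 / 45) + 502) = 99 / 16568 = 0.01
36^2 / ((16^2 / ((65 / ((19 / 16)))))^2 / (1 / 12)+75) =1825200 / 475289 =3.84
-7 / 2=-3.50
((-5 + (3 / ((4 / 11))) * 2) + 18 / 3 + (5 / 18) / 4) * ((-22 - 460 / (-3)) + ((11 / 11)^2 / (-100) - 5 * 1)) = 9587941 / 4320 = 2219.43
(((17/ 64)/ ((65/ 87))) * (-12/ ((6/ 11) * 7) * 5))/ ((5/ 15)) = -48807/ 2912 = -16.76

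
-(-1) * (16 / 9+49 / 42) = 53 / 18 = 2.94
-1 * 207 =-207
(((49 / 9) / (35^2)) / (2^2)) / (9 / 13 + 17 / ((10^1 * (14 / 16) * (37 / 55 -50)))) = 246883 / 145075500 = 0.00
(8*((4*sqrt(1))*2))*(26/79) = 1664/79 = 21.06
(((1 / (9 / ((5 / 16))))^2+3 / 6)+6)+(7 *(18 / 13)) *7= 20041669 / 269568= 74.35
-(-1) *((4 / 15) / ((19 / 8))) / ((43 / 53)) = 1696 / 12255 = 0.14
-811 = -811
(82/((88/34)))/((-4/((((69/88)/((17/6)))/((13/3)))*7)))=-178227/50336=-3.54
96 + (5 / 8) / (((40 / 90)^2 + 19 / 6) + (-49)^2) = 149571093 / 1558028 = 96.00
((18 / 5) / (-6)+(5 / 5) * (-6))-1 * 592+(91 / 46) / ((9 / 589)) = -469.13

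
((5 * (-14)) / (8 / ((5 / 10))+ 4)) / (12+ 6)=-7 / 36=-0.19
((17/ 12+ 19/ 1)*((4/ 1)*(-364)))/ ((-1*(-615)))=-17836/ 369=-48.34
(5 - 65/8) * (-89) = 278.12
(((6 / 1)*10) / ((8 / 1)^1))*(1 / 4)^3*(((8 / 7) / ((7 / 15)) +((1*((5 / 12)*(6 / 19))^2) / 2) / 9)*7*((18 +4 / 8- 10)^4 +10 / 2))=62108874825 / 5914624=10500.90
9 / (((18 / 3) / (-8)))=-12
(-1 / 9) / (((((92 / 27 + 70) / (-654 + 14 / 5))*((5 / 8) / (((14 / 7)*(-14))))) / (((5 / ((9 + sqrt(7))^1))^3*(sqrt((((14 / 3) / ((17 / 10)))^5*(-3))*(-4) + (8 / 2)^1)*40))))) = -8870400*sqrt(916255943089) / 392080231 + 123200000*sqrt(6413791601623) / 19996091781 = -6052.39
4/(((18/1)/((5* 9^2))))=90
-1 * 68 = -68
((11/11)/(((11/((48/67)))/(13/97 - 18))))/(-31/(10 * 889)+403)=-246501920/85373093157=-0.00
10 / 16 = 0.62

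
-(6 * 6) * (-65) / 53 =2340 / 53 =44.15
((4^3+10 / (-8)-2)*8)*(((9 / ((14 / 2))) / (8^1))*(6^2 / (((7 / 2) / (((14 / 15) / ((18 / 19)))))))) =27702 / 35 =791.49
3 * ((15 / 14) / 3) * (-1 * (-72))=540 / 7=77.14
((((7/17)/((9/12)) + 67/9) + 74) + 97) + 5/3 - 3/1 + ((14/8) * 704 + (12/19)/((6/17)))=4103084/2907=1411.45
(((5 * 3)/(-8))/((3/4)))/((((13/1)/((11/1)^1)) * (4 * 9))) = -55/936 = -0.06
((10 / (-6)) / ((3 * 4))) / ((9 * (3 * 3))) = -5 / 2916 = -0.00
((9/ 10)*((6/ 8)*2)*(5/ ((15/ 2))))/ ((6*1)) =3/ 20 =0.15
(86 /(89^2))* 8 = 688 /7921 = 0.09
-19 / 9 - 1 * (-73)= 638 / 9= 70.89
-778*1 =-778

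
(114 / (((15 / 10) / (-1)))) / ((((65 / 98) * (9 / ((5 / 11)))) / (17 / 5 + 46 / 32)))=-40033 / 1430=-28.00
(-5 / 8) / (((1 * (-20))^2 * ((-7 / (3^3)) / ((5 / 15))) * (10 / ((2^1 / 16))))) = 9 / 358400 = 0.00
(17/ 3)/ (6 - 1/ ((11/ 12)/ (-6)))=187/ 414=0.45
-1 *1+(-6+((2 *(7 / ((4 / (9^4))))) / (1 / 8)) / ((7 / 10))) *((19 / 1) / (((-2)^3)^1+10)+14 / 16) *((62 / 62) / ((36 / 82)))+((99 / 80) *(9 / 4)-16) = 5953739033 / 960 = 6201811.49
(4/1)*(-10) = -40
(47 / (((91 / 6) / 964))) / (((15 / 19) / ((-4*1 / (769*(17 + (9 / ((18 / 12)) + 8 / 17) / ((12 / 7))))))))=-702455232 / 741427505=-0.95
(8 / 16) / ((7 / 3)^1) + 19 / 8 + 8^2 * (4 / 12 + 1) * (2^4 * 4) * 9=2752657 / 56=49154.59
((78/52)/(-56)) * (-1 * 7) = 3/16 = 0.19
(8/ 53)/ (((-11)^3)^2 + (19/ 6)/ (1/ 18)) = 4/ 46947877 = 0.00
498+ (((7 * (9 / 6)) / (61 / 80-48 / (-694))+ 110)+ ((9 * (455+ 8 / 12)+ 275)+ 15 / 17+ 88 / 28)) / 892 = 1232788530599 / 2450638876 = 503.05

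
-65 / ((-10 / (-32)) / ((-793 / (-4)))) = -41236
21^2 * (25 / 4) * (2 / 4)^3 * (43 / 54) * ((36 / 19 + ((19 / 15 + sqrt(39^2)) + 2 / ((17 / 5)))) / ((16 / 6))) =1091015135 / 248064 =4398.12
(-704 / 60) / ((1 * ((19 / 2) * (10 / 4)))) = -704 / 1425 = -0.49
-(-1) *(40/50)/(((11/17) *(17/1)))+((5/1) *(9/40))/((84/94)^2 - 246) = 1082623/15888400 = 0.07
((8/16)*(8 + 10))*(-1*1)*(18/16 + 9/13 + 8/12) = -2325/104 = -22.36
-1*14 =-14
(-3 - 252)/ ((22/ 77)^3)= -87465/ 8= -10933.12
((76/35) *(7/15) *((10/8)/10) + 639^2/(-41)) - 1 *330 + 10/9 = -189810113/18450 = -10287.81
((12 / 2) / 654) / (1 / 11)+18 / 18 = 120 / 109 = 1.10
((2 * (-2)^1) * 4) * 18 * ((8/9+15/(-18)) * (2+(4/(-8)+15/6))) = -64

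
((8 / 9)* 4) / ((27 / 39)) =416 / 81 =5.14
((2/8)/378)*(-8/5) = -1/945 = -0.00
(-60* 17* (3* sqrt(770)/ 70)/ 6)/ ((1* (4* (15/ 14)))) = -17* sqrt(770)/ 10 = -47.17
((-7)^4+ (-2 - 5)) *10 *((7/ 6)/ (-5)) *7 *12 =-469224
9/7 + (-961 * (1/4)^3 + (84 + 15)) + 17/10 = 194813/2240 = 86.97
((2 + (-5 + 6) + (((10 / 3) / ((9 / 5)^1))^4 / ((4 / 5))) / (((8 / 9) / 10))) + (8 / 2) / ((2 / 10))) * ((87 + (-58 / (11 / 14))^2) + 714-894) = 7209203557432 / 7144929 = 1008995.83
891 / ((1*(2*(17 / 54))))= 24057 / 17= 1415.12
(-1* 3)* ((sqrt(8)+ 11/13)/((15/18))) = -36* sqrt(2)/5 - 198/65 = -13.23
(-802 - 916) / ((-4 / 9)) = 7731 / 2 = 3865.50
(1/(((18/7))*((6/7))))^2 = 2401/11664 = 0.21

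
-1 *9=-9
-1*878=-878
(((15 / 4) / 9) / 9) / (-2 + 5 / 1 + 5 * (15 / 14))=0.01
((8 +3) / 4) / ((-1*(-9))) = 11 / 36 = 0.31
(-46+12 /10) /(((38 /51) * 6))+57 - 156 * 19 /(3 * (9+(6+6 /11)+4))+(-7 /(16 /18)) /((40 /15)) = -6.52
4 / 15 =0.27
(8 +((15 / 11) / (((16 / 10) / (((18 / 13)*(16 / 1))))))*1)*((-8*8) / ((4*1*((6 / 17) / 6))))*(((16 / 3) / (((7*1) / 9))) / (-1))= 50187264 / 1001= 50137.13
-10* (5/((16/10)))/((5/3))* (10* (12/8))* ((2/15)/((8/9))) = -675/16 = -42.19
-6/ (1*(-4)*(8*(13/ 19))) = 57/ 208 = 0.27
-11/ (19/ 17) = -187/ 19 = -9.84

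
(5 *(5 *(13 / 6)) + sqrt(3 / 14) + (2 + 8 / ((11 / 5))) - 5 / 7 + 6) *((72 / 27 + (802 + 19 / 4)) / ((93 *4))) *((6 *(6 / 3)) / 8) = 9713 *sqrt(42) / 41664 + 26552693 / 124992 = 213.95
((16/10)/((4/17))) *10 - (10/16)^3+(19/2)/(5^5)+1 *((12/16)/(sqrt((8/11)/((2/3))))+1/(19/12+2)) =sqrt(33)/8+4681012277/68800000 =68.76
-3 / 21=-1 / 7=-0.14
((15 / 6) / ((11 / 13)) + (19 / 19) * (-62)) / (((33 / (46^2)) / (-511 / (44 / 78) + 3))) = 4549759191 / 1331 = 3418301.42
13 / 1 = 13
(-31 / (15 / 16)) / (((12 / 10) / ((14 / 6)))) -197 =-7055 / 27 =-261.30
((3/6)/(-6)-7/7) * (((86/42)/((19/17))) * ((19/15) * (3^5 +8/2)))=-2347241/3780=-620.96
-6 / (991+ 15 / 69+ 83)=-138 / 24707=-0.01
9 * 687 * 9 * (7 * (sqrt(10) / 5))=389529 * sqrt(10) / 5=246359.77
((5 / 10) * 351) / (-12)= -117 / 8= -14.62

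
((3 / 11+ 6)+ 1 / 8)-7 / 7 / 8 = 69 / 11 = 6.27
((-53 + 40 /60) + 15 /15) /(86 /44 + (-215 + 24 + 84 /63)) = 3388 /12389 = 0.27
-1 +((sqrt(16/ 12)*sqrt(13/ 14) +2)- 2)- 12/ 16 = -7/ 4 +sqrt(546)/ 21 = -0.64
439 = 439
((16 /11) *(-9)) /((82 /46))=-3312 /451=-7.34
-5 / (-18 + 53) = -1 / 7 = -0.14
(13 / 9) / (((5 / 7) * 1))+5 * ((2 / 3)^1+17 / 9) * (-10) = -5659 / 45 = -125.76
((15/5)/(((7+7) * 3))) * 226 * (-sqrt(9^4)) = -9153/7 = -1307.57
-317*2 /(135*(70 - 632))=317 /37935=0.01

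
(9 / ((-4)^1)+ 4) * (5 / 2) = 35 / 8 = 4.38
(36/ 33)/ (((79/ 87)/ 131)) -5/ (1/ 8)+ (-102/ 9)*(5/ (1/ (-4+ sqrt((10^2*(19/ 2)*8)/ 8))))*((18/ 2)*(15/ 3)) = 8965804/ 869 -12750*sqrt(38) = -68278.90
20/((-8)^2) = 5/16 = 0.31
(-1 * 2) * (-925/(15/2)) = 740/3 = 246.67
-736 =-736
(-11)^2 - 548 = -427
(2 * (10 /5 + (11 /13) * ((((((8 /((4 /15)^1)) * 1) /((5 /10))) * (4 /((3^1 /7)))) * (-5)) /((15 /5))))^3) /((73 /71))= -4117530253640816 /4330287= -950867749.33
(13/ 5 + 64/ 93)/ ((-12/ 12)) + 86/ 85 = -3599/ 1581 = -2.28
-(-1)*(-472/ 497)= -472/ 497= -0.95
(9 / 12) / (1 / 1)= 3 / 4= 0.75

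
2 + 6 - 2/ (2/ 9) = -1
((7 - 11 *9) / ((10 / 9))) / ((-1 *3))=138 / 5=27.60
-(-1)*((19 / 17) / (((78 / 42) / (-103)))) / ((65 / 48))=-657552 / 14365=-45.77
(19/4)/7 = 19/28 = 0.68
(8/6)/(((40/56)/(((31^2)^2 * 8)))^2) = 10698665173659904/75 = 142648868982132.05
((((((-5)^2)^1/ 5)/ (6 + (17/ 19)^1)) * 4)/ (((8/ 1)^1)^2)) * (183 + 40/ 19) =17585/ 2096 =8.39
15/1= 15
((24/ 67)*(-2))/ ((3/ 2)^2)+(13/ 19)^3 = 2621/ 1378659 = 0.00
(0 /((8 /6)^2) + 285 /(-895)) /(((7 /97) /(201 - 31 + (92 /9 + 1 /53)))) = -158451925 /199227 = -795.33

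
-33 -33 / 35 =-1188 / 35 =-33.94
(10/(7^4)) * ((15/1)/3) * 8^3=25600/2401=10.66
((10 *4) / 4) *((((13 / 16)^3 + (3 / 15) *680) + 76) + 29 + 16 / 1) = 5274345 / 2048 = 2575.36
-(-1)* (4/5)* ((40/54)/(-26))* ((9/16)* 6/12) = -0.01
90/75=6/5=1.20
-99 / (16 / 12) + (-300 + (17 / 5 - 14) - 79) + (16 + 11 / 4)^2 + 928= 65257 / 80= 815.71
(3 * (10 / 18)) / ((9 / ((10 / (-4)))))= -25 / 54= -0.46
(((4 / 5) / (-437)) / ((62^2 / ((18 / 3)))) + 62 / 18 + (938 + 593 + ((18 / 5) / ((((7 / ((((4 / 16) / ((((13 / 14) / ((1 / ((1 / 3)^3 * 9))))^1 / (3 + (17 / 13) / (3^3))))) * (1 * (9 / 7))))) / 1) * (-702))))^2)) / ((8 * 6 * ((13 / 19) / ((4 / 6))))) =6858429869432526701 / 220189081615808760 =31.15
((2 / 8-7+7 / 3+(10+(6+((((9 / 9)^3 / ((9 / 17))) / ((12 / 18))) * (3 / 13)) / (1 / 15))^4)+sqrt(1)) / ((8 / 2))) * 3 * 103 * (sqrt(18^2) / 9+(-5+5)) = 8818029613897 / 913952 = 9648241.50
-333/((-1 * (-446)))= -333/446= -0.75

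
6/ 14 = 3/ 7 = 0.43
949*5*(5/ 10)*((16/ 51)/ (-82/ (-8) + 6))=2336/ 51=45.80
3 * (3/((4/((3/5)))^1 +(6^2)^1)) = 27/128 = 0.21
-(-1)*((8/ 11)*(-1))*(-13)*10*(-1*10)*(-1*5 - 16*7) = 1216800/ 11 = 110618.18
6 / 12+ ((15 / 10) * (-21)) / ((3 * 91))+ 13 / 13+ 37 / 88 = 2065 / 1144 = 1.81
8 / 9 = 0.89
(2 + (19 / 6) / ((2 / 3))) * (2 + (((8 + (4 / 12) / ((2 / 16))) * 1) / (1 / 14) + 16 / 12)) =2061 / 2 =1030.50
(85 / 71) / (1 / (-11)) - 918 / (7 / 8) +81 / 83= -43781170 / 41251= -1061.34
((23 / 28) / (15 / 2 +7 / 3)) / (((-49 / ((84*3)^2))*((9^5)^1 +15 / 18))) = -268272 / 146325487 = -0.00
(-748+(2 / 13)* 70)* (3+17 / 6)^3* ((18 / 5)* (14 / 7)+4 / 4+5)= -226002700 / 117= -1931647.01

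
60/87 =20/29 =0.69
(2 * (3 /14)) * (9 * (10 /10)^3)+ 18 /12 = 75 /14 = 5.36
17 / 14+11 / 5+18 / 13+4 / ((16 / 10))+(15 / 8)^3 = 3235977 / 232960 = 13.89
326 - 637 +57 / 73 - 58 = -26880 / 73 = -368.22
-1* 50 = -50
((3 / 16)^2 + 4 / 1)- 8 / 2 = 9 / 256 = 0.04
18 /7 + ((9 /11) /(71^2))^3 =2.57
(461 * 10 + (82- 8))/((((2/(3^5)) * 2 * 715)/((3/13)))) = 853659/9295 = 91.84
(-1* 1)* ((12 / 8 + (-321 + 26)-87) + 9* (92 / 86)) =31895 / 86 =370.87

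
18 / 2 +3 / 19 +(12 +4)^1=478 / 19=25.16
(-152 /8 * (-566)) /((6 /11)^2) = 650617 /18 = 36145.39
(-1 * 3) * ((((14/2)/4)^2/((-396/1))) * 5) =245/2112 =0.12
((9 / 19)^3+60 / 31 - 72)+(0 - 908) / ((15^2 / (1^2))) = -3539975657 / 47841525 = -73.99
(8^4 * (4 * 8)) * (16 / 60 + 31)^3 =13521611522048 / 3375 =4006403413.94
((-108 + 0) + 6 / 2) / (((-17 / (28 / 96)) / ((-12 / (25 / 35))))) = -1029 / 34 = -30.26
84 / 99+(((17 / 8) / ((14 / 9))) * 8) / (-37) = 9455 / 17094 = 0.55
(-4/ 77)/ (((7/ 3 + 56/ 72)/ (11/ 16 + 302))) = -43587/ 8624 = -5.05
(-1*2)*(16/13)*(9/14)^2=-648/637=-1.02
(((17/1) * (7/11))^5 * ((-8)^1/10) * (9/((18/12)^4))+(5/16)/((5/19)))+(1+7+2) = -24434964211571/115956720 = -210724.87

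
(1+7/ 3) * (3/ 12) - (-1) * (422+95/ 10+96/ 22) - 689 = -8326/ 33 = -252.30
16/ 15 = 1.07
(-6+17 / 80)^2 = 214369 / 6400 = 33.50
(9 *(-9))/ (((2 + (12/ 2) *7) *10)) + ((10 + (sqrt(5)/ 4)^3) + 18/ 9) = 5 *sqrt(5)/ 64 + 5199/ 440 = 11.99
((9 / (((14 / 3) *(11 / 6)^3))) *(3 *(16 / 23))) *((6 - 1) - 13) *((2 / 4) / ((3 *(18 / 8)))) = -82944 / 214291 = -0.39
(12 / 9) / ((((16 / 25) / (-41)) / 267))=-91225 / 4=-22806.25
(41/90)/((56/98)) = 287/360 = 0.80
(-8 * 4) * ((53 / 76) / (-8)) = 53 / 19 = 2.79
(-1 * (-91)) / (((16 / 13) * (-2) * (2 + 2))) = -1183 / 128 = -9.24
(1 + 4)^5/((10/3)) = 1875/2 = 937.50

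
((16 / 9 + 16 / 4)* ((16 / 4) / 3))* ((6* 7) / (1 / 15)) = 14560 / 3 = 4853.33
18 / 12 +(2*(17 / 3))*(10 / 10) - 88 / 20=253 / 30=8.43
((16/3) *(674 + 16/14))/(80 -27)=75616/1113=67.94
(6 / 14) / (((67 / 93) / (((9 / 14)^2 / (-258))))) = -0.00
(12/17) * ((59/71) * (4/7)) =2832/8449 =0.34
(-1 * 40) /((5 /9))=-72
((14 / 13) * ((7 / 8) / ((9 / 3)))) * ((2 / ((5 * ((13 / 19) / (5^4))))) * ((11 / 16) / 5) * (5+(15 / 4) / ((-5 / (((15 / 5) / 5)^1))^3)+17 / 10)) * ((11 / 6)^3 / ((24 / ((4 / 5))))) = 1140472978799 / 52565760000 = 21.70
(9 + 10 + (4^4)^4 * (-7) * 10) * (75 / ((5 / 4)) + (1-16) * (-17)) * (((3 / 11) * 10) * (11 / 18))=-157840048118025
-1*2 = -2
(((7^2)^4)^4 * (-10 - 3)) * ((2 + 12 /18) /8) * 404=-5800454145129071234395431403652 /3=-1933484715043023744798477000000.00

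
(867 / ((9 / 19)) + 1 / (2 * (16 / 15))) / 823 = 175757 / 79008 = 2.22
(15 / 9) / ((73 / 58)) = 290 / 219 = 1.32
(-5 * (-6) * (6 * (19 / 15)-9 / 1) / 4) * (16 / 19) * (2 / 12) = -28 / 19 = -1.47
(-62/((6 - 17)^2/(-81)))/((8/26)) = 134.89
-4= -4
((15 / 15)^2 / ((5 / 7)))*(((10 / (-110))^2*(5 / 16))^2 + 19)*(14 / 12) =31.03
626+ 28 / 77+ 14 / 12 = 41417 / 66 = 627.53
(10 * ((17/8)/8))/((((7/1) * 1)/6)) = 255/112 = 2.28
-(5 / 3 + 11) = -38 / 3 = -12.67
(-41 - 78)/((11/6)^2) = -4284/121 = -35.40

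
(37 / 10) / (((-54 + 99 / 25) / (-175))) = 32375 / 2502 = 12.94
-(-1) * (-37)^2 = 1369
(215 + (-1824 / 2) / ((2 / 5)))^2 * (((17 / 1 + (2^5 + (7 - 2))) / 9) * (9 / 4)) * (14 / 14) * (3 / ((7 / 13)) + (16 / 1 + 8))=3404679075 / 2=1702339537.50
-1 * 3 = -3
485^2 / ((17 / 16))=221388.24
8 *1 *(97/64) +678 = 5521/8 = 690.12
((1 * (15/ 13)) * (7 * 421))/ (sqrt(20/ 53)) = 8841 * sqrt(265)/ 26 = 5535.43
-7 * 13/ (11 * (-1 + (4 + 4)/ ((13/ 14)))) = -1183/ 1089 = -1.09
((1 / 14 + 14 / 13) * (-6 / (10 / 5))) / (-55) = 57 / 910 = 0.06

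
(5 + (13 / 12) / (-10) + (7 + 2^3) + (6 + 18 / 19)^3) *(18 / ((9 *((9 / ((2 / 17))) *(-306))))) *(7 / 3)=-2046580151 / 28901219580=-0.07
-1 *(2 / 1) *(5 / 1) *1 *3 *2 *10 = -600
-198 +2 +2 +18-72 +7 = -241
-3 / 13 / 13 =-3 / 169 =-0.02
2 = 2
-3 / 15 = -1 / 5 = -0.20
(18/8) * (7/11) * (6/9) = 0.95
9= 9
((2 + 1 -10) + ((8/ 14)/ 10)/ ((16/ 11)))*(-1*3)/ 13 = 5847/ 3640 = 1.61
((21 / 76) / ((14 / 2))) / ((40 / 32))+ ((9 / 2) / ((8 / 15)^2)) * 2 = 192567 / 6080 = 31.67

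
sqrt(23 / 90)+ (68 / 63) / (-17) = -4 / 63+ sqrt(230) / 30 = 0.44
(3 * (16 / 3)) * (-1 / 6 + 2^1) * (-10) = -880 / 3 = -293.33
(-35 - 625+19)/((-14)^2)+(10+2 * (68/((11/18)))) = 494317/2156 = 229.28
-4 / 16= -1 / 4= -0.25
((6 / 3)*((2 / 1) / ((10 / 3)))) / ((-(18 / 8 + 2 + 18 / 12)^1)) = -0.21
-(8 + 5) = -13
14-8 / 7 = 90 / 7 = 12.86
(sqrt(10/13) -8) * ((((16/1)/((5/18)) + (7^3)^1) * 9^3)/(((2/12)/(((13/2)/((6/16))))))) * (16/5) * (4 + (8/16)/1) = -87471042048/25 + 841067712 * sqrt(130)/25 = -3115255787.49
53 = 53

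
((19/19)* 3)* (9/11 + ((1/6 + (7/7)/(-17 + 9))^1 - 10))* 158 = -190627/44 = -4332.43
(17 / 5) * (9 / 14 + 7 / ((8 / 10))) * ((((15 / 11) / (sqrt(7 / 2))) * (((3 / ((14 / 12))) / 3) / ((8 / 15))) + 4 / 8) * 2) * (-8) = -603585 * sqrt(14) / 3773 - 8942 / 35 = -854.06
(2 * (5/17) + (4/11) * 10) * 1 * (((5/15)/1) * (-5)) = -3950/561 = -7.04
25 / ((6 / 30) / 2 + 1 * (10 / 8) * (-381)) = -500 / 9523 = -0.05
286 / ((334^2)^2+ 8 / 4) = 143 / 6222370569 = 0.00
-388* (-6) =2328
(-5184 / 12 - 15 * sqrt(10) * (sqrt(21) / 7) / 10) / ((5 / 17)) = -1479.36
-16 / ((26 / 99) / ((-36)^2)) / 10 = -513216 / 65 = -7895.63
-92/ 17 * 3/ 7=-276/ 119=-2.32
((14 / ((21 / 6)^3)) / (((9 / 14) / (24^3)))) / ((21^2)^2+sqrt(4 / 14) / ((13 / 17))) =1615492988928 / 44744442623485- 10862592* sqrt(14) / 313211098364395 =0.04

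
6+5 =11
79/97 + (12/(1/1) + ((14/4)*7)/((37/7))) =125253/7178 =17.45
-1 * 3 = -3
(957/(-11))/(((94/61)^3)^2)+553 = 377015716354561/689869781056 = 546.50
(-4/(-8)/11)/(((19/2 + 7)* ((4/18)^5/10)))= 98415/1936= 50.83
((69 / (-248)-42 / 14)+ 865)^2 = 45670681849 / 61504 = 742564.42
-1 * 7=-7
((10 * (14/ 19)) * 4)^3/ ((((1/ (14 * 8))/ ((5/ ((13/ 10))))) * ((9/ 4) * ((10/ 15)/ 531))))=348141158400000/ 89167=3904372227.39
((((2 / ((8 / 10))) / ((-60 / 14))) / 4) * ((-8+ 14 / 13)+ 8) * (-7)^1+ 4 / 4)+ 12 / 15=4523 / 1560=2.90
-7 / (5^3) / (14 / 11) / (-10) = 11 / 2500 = 0.00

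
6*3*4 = 72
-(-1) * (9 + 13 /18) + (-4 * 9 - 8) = -617 /18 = -34.28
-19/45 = -0.42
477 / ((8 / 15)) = 7155 / 8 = 894.38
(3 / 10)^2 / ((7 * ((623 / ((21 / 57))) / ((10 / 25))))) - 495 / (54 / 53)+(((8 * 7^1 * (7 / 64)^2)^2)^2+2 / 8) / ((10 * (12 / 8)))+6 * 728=394738101278786167687 / 101679055765504000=3882.20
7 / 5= 1.40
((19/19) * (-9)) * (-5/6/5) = 3/2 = 1.50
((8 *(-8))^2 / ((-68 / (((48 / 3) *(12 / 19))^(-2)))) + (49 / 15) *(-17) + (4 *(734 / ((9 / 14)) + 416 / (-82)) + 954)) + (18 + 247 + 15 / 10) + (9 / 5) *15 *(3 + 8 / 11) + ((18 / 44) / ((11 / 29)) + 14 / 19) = 1676844954637 / 288432540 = 5813.65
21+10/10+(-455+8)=-425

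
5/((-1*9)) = -0.56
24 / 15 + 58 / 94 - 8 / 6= 623 / 705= 0.88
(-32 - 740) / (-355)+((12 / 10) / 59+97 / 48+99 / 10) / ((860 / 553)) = 8519084321 / 864609600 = 9.85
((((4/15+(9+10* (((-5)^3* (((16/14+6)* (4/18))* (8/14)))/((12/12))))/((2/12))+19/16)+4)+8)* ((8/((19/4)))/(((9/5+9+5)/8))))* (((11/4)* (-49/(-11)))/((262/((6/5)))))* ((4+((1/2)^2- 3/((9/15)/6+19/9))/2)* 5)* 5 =-2173036884465/78259138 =-27767.20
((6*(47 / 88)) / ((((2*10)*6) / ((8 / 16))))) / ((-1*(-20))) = 47 / 70400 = 0.00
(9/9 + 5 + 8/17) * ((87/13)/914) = 4785/100997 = 0.05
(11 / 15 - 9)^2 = 15376 / 225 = 68.34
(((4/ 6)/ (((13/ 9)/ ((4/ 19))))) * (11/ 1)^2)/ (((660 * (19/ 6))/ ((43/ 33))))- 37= -868033/ 23465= -36.99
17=17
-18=-18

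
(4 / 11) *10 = 40 / 11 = 3.64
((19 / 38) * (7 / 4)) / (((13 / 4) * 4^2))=7 / 416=0.02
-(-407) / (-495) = -37 / 45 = -0.82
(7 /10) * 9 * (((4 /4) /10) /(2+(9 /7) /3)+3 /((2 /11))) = 44289 /425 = 104.21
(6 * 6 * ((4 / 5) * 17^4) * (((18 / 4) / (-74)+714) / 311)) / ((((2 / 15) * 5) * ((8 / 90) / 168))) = 180137521182276 / 11507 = 15654603387.70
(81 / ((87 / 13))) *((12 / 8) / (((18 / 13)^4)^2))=10604499373 / 7890835968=1.34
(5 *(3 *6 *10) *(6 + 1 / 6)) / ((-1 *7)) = -5550 / 7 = -792.86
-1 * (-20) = 20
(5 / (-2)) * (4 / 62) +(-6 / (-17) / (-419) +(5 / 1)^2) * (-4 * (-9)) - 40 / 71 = 14098114099 / 15677723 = 899.25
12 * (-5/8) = -15/2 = -7.50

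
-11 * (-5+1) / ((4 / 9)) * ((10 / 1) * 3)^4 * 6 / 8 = 60142500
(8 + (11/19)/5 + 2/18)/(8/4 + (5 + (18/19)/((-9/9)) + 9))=3517/6435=0.55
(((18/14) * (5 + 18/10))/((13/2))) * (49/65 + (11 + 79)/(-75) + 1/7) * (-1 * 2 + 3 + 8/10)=-760104/1035125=-0.73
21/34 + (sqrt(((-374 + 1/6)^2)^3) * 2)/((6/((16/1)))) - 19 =767355667051/2754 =278633139.82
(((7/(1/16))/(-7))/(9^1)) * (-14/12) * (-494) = -27664/27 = -1024.59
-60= -60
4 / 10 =2 / 5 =0.40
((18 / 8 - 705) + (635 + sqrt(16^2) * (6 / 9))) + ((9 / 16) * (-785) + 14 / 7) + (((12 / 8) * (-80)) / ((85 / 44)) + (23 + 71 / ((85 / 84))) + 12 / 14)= -13273021 / 28560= -464.74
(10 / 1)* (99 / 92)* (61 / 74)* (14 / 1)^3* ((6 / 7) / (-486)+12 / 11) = 203042770 / 7659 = 26510.35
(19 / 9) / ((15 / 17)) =323 / 135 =2.39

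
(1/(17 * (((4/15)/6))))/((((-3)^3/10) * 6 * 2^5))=-25/9792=-0.00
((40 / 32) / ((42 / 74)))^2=34225 / 7056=4.85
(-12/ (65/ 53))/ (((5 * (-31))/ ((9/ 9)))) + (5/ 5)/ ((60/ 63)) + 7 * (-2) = -519341/ 40300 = -12.89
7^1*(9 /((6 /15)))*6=945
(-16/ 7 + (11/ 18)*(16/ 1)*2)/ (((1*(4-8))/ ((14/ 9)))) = -544/ 81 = -6.72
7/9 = 0.78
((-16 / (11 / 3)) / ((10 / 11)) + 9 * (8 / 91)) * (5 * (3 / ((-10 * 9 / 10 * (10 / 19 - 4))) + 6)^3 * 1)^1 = -133639672468 / 29432403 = -4540.56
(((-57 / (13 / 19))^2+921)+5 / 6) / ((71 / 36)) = 47832438 / 11999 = 3986.37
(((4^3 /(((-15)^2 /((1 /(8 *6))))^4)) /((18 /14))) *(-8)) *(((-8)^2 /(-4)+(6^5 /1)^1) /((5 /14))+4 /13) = -164773 /259077487500000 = -0.00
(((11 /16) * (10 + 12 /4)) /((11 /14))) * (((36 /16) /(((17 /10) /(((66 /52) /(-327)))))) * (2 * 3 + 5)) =-38115 /59296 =-0.64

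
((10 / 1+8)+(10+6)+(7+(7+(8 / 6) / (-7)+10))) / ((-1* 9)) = -1214 / 189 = -6.42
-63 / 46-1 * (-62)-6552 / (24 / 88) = -1102315 / 46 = -23963.37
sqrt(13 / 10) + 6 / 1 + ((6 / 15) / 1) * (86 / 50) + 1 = sqrt(130) / 10 + 961 / 125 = 8.83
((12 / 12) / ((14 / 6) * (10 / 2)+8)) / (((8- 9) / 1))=-3 / 59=-0.05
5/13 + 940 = 12225/13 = 940.38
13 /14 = 0.93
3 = 3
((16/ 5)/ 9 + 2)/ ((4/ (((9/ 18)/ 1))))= 53/ 180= 0.29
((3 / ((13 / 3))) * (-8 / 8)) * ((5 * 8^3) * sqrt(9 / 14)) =-1421.01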